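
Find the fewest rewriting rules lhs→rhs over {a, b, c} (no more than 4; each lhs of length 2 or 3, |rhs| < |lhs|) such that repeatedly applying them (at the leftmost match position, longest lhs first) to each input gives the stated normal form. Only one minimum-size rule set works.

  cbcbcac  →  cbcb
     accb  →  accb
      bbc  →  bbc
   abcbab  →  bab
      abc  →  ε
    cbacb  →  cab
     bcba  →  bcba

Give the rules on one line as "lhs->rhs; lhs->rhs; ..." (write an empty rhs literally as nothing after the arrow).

abc->; bac->a; cac->

  | cbcbcac => cbcb
  | accb
  | bbc
  | abcbab => bab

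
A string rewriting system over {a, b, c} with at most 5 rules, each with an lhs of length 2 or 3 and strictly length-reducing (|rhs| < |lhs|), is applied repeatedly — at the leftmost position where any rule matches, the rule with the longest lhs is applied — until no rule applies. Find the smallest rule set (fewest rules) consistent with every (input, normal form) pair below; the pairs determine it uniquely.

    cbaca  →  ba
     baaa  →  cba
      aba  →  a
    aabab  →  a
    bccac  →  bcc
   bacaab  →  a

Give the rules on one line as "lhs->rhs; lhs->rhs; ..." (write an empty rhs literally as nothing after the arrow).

  | cbaca => caba => ba
  | baaa => cba
  | aba => a
  | aabab => aab => a

ab->; baa->cb; bac->ab; ca->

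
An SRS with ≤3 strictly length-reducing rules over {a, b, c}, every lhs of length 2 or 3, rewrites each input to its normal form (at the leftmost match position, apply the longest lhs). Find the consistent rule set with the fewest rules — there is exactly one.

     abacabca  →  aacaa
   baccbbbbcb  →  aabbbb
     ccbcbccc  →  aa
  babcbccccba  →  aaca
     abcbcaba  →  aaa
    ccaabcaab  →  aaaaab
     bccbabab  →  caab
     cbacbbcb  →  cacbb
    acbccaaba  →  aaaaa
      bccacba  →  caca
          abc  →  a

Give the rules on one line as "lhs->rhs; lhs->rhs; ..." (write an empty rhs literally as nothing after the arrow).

ba->a; bc->; cc->a

  | abacabca => aacabca => aacaa
  | baccbbbbcb => accbbbbcb => aabbbbcb => aabbbb
  | ccbcbccc => abcbccc => abccc => acc => aa
  | babcbccccba => abcbccccba => abccccba => acccba => aacba => aaca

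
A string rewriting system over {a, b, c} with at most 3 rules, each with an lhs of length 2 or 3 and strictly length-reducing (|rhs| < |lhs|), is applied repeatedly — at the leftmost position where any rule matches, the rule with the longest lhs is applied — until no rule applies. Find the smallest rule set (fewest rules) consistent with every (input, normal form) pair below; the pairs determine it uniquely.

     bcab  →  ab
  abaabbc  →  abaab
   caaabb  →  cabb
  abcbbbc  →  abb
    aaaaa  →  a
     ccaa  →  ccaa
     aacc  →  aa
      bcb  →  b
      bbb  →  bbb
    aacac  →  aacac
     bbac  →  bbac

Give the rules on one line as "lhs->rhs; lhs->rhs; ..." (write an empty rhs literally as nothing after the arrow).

  | bcab => ab
  | abaabbc => abaab
  | caaabb => cabb
  | abcbbbc => abbbc => abb

aaa->a; acc->a; bc->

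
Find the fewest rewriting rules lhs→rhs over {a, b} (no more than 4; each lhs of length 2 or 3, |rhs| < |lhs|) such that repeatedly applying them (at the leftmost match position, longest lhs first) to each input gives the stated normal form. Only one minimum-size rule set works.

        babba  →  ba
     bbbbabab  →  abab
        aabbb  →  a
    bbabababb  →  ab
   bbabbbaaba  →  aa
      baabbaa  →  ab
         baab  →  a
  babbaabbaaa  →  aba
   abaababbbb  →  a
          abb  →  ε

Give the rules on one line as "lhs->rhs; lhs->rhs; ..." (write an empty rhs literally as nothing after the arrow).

aab->; abb->; baa->b; bb->a

  | babba => ba
  | bbbbabab => abbabab => abab
  | aabbb => bb => a
  | bbabababb => aabababb => ababb => ab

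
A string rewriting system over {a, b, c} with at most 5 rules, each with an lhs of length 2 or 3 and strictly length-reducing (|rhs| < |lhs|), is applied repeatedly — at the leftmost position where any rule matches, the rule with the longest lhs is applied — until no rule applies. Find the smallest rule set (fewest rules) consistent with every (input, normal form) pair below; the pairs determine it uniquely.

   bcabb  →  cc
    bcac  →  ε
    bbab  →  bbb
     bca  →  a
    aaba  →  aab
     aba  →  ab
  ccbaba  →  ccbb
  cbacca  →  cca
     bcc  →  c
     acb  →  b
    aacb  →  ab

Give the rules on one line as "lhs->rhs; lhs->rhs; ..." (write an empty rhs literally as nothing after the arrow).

abb->cc; ac->; ba->b; bc->

  | bcabb => abb => cc
  | bcac => ac => ε
  | bbab => bbb
  | bca => a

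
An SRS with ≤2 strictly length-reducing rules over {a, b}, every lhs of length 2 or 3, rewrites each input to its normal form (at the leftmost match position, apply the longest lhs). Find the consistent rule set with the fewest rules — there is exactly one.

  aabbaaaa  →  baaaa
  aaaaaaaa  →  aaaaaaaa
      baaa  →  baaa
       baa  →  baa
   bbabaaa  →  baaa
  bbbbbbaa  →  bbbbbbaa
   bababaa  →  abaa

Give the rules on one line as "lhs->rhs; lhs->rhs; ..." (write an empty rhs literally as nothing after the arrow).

  | aabbaaaa => baaaa
  | aaaaaaaa
  | baaa
  | baa

aab->; bab->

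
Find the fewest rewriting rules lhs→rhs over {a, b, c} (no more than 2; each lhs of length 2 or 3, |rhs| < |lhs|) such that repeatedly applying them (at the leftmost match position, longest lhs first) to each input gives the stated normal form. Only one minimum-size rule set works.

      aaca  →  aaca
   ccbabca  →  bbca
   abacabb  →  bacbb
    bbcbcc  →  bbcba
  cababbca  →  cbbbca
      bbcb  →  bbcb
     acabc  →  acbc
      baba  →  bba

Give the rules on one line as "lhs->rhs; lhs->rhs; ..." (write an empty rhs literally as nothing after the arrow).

  | aaca
  | ccbabca => ababca => babca => bbca
  | abacabb => bacabb => bacbb
  | bbcbcc => bbcba

ab->b; cc->a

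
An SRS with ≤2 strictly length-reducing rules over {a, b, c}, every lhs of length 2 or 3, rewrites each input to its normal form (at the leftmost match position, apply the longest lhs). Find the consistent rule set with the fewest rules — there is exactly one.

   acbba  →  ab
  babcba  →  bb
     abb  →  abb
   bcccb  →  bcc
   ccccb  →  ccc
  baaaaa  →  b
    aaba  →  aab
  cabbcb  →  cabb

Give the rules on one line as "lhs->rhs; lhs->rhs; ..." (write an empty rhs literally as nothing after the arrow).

ba->b; cb->

  | acbba => aba => ab
  | babcba => bbcba => bba => bb
  | abb
  | bcccb => bcc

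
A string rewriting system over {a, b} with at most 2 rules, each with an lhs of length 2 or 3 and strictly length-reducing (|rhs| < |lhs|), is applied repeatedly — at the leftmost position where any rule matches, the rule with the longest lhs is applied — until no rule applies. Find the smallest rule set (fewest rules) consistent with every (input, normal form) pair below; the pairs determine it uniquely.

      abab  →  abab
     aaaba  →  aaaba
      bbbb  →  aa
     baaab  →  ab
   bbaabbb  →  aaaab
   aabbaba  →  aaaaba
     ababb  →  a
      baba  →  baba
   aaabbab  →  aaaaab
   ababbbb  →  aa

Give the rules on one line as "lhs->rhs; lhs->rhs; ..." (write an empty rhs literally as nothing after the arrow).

baa->; bb->a

  | abab
  | aaaba
  | bbbb => abb => aa
  | baaab => ab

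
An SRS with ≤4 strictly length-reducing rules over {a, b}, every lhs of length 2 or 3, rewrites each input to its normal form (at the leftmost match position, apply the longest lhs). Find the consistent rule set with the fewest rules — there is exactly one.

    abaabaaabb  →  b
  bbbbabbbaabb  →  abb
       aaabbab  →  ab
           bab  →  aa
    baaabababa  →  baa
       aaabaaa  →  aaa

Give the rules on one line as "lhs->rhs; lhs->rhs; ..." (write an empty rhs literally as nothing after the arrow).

  | abaabaaabb => bbabaaabb => aabaaabb => baaabb => babb => aab => b
  | bbbbabbbaabb => bbaabbbaabb => aaabbbaabb => abbbaabb => abaaabb => bbaabb => aaabb => abb
  | aaabbab => abbab => aaab => ab
  | bab => aa

aab->b; aba->bb; bab->aa; bba->aa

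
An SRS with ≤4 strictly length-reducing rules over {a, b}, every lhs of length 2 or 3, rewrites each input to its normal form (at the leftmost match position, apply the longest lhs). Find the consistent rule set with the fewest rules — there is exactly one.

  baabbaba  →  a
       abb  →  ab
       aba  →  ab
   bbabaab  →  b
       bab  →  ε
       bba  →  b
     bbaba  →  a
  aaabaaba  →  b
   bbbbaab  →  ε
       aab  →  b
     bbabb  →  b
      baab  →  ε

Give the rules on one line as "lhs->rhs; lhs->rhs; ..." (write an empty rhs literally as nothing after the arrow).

  | baabbaba => babbaba => baba => a
  | abb => ab
  | aba => ab
  | bbabaab => babaab => aab => bb => b

aa->b; ba->b; bab->; bb->b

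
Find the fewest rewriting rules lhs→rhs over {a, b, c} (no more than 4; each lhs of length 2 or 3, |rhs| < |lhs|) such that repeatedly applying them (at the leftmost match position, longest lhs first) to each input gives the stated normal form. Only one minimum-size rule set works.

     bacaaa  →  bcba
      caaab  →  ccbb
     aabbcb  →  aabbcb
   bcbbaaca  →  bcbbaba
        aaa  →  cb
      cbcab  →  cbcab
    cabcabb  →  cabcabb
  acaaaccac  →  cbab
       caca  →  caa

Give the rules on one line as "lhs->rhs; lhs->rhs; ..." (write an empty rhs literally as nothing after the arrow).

aaa->cb; aac->ab; ac->a

  | bacaaa => baaaa => bcba
  | caaab => ccbb
  | aabbcb
  | bcbbaaca => bcbbaba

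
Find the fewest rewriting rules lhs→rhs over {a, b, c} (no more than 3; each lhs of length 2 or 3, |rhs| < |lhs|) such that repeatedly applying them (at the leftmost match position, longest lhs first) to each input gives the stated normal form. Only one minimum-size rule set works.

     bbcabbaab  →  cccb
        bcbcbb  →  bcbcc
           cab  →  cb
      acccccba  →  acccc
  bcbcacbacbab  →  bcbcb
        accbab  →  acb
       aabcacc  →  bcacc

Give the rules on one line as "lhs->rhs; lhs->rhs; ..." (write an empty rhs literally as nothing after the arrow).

ab->b; bb->c; cba->

  | bbcabbaab => ccabbaab => ccbbaab => cccaab => cccab => cccb
  | bcbcbb => bcbcc
  | cab => cb
  | acccccba => acccc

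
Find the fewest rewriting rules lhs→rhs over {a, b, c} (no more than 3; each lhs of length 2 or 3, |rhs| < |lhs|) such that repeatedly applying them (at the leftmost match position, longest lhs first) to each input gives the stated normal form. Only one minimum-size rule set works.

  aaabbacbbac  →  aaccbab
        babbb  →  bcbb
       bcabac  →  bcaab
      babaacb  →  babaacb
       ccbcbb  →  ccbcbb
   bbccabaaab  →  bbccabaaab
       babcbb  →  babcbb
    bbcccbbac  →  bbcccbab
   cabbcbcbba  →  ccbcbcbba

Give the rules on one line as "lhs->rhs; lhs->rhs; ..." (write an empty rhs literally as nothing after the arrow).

abb->cb; bac->ab

  | aaabbacbbac => aacbacbbac => aacabbbac => aaccbbac => aaccbab
  | babbb => bcbb
  | bcabac => bcaab
  | babaacb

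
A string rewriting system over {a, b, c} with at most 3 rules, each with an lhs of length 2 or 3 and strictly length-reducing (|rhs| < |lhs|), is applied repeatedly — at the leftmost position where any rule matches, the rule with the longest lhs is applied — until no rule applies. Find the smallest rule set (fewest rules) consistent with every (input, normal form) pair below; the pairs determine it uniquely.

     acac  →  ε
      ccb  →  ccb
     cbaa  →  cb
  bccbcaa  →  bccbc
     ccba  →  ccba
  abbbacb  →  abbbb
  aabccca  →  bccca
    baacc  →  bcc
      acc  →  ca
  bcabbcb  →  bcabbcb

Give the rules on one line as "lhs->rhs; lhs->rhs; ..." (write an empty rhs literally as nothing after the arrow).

  | acac => ac => ε
  | ccb
  | cbaa => cb
  | bccbcaa => bccbc

aa->; ac->; acc->ca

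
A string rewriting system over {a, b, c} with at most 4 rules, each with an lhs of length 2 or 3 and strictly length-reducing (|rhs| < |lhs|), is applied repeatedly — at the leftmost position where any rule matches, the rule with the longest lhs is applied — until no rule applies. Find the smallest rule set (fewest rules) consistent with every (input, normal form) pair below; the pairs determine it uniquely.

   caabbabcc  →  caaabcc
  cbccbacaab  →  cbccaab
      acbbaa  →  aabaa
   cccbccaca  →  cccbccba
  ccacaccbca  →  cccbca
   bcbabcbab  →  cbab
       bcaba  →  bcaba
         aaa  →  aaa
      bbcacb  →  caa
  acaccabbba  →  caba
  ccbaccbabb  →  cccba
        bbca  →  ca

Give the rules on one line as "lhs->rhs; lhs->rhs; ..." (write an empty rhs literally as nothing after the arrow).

ac->b; acb->aa; bb->; bcb->c

  | caabbabcc => caaabcc
  | cbccbacaab => cbccbbaab => cbccaab
  | acbbaa => aabaa
  | cccbccaca => cccbccba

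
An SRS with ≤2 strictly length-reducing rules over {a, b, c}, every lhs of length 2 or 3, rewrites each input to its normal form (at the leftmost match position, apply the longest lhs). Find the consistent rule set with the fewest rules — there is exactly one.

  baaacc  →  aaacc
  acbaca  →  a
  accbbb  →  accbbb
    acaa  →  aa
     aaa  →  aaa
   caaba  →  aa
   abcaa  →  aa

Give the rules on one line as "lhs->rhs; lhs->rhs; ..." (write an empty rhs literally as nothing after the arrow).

  | baaacc => aaacc
  | acbaca => acaca => aca => a
  | accbbb
  | acaa => aa

ba->a; ca->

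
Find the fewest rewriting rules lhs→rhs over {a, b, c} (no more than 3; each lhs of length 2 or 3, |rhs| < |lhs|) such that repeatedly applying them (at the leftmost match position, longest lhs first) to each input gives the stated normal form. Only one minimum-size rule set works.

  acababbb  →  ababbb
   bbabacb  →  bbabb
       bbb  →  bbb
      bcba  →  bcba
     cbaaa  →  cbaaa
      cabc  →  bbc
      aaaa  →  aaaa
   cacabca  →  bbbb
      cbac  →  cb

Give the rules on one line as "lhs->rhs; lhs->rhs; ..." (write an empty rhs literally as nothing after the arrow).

  | acababbb => ababbb
  | bbabacb => bbabb
  | bbb
  | bcba

ac->; ca->b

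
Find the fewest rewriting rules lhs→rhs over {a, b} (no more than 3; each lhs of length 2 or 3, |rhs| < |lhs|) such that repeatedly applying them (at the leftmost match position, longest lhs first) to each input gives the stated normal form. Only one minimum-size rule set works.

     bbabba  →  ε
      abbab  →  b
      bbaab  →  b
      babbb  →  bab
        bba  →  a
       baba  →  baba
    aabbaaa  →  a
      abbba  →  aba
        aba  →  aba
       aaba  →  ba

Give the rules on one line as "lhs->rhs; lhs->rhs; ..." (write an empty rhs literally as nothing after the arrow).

  | bbabba => abba => aa => ε
  | abbab => aab => b
  | bbaab => aab => b
  | babbb => bab

aa->; bb->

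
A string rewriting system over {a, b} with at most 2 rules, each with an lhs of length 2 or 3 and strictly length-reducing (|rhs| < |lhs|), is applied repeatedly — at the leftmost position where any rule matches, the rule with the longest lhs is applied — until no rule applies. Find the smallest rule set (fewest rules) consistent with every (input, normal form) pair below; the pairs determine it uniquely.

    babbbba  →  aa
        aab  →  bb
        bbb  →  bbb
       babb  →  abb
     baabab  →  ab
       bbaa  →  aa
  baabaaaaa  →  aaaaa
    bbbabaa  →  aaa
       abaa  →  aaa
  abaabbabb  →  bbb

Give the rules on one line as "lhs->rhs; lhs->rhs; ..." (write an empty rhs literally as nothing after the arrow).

  | babbbba => abbbba => abbba => abba => aba => aa
  | aab => bb
  | bbb
  | babb => abb

aab->bb; ba->a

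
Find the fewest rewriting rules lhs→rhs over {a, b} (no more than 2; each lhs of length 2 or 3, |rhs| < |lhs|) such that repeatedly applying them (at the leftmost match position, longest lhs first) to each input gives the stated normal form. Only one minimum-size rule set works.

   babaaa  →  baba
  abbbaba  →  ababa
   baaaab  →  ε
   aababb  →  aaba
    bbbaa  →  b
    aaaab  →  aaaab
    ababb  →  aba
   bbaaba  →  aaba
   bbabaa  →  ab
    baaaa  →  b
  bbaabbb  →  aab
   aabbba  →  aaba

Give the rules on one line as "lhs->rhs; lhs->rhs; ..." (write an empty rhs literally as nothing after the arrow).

  | babaaa => baba
  | abbbaba => ababa
  | baaaab => baab => bb => ε
  | aababb => aaba

baa->b; bb->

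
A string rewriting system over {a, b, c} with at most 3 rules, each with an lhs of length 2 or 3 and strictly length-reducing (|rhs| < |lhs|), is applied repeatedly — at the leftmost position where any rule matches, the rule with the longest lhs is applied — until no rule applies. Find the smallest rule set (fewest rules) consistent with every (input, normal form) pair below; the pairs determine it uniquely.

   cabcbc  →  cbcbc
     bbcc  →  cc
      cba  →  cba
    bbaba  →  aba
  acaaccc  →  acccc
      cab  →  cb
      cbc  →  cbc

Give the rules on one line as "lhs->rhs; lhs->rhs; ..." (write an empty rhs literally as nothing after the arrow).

  | cabcbc => cbcbc
  | bbcc => cc
  | cba
  | bbaba => aba

bb->; ca->c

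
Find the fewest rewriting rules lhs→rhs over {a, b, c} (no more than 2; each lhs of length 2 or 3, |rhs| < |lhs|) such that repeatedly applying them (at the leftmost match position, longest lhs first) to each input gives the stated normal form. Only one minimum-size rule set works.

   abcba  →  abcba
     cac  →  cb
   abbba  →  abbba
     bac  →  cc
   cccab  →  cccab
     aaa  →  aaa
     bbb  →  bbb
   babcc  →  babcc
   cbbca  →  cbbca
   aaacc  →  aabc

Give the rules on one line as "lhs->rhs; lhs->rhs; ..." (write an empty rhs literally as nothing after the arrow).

ac->b; bac->cc

  | abcba
  | cac => cb
  | abbba
  | bac => cc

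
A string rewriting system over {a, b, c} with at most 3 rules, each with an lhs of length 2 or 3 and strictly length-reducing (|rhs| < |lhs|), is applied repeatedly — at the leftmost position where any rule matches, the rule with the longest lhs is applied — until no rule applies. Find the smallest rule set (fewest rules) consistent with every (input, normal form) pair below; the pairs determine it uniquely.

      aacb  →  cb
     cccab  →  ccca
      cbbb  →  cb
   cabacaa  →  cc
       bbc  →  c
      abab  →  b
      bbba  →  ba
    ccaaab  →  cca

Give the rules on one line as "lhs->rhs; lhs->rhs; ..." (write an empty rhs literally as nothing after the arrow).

  | aacb => cb
  | cccab => ccca
  | cbbb => cb
  | cabacaa => caacaa => ccaa => cc

aa->; ab->a; bb->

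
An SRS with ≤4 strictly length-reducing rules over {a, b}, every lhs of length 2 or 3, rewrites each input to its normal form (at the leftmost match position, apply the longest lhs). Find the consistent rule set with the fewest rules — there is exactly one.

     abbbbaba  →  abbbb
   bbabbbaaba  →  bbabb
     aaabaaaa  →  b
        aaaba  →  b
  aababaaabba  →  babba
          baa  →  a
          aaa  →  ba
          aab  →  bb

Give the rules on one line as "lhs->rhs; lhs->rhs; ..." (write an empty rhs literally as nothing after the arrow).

aa->b; aba->; baa->a

  | abbbbaba => abbbb
  | bbabbbaaba => bbabbaba => bbabb
  | aaabaaaa => babaaaa => baaa => aa => b
  | aaaba => baba => b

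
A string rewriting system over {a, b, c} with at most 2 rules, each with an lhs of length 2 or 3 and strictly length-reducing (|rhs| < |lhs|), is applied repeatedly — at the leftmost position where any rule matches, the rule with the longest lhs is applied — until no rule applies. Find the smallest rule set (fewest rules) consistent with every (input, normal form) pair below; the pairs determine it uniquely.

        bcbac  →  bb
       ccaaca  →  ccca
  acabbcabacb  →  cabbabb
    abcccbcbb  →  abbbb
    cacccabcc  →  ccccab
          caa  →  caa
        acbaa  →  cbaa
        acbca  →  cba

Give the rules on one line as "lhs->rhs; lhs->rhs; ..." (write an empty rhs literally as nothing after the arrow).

  | bcbac => bbac => bbc => bb
  | ccaaca => ccaca => ccca
  | acabbcabacb => cabbcabacb => cabbabacb => cabbabcb => cabbabb
  | abcccbcbb => abccbcbb => abcbcbb => abbcbb => abbbb

ac->c; bc->b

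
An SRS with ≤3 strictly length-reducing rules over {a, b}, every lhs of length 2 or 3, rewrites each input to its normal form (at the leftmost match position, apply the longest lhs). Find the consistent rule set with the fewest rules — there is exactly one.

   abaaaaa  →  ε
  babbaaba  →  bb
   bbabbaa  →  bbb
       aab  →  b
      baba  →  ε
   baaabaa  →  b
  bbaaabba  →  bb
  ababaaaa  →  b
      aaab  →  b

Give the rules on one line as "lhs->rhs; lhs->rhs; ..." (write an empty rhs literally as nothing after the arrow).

ab->b; ba->; baa->b

  | abaaaaa => baaaaa => baaa => ba => ε
  | babbaaba => bbaaba => bbba => bb
  | bbabbaa => bbbaa => bbb
  | aab => ab => b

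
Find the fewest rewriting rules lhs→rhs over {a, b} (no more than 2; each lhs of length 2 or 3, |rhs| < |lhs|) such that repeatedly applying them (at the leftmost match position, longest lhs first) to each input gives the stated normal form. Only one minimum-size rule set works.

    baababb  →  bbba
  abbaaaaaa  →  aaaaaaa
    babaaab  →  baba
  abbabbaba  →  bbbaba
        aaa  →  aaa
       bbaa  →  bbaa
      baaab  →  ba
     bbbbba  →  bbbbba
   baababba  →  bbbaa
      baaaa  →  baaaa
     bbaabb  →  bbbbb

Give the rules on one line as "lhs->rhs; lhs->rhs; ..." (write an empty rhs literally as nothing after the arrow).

  | baababb => bbbabb => bbba
  | abbaaaaaa => aaaaaaa
  | babaaab => bababb => baba
  | abbabbaba => aabbaba => bbbaba

aab->bb; abb->a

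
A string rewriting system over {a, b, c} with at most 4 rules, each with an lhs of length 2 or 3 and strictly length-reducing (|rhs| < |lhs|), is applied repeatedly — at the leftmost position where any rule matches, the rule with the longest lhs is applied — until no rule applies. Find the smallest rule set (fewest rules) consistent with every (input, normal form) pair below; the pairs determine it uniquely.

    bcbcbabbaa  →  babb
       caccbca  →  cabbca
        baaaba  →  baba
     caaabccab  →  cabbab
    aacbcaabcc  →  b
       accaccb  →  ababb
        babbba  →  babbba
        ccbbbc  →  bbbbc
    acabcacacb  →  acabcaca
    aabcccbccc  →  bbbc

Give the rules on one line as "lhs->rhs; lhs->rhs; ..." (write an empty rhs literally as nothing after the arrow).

aa->; cb->; cc->b

  | bcbcbabbaa => bcbabbaa => babbaa => babb
  | caccbca => cabbca
  | baaaba => baba
  | caaabccab => cabccab => cabbab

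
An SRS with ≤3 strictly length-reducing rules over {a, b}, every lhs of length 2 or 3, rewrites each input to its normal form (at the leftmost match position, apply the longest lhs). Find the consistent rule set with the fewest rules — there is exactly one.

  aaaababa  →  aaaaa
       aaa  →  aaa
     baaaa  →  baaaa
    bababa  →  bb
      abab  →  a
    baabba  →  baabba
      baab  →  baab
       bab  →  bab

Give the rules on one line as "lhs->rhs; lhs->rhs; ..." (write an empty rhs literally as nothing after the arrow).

  | aaaababa => aaabbba => aaaaa
  | aaa
  | baaaa
  | bababa => bbbba => aba => bb

aba->bb; bbb->a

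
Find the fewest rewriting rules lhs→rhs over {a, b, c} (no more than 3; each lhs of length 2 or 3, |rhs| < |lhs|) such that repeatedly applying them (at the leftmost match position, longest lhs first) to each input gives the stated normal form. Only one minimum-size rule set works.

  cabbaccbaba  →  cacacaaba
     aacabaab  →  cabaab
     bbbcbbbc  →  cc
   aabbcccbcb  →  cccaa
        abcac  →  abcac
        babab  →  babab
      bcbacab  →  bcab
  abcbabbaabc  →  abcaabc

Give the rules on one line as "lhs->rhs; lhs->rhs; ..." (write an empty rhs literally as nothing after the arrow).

aac->c; bb->c; cb->a

  | cabbaccbaba => cacaccbaba => cacacaaba
  | aacabaab => cabaab
  | bbbcbbbc => cbcbbbc => acbbbc => aabbc => aacc => cc
  | aabbcccbcb => aaccccbcb => ccccbcb => cccacb => cccaa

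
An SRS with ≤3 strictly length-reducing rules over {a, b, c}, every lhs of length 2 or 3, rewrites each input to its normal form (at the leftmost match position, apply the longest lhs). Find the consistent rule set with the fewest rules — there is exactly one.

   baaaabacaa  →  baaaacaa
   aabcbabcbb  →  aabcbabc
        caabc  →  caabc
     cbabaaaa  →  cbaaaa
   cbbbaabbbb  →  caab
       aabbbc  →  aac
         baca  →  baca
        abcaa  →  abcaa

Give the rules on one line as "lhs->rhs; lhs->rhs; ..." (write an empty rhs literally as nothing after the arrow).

  | baaaabacaa => baaaacaa
  | aabcbabcbb => aabcbabc
  | caabc
  | cbabaaaa => cbaaaa

aba->a; bb->; bbb->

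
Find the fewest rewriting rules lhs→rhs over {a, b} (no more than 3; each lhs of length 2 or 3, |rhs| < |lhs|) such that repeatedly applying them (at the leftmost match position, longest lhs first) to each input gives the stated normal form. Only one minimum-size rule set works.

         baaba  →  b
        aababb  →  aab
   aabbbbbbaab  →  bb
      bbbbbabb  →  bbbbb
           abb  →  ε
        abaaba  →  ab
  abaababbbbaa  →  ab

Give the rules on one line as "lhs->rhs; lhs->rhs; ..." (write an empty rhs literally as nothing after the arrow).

  | baaba => baba => baa => ba => b
  | aababb => aabab => aaba => aab
  | aabbbbbbaab => abbbbaab => bbaab => bbab => bba => bb
  | bbbbbabb => bbbbbab => bbbbba => bbbbb

abb->; ba->b; bab->ba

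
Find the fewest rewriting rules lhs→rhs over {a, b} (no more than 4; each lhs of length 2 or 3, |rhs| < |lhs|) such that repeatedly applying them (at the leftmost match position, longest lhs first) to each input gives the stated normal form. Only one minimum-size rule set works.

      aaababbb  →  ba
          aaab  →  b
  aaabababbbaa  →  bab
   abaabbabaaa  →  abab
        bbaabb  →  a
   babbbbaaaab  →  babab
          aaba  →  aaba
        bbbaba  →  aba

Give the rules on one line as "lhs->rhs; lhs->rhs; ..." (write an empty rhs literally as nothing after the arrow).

  | aaababbb => babbb => ba
  | aaab => b
  | aaabababbbaa => bababbbaa => babaaa => bab
  | abaabbabaaa => abaaaabaaa => ababaaa => abab

aaa->; bb->a; bbb->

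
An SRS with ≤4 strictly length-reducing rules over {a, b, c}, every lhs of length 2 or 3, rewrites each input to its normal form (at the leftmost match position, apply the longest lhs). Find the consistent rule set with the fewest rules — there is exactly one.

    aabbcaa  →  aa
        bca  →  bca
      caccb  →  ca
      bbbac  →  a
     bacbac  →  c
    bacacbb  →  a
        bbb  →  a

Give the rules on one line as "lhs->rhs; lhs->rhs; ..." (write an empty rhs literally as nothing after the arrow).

  | aabbcaa => aaccaa => acaa => aa
  | bca
  | caccb => ccb => ca
  | bbbac => cbac => aac => a

ac->; bb->c; cb->a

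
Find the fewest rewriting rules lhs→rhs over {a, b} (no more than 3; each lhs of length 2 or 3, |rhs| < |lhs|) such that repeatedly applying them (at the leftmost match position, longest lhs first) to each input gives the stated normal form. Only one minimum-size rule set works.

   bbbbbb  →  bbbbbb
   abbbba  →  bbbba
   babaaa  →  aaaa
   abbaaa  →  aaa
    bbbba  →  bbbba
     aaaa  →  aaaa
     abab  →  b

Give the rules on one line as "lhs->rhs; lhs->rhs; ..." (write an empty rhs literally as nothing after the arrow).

ab->b; aba->aa; baa->aa

  | bbbbbb
  | abbbba => bbbba
  | babaaa => baaaa => aaaa
  | abbaaa => bbaaa => baaa => aaa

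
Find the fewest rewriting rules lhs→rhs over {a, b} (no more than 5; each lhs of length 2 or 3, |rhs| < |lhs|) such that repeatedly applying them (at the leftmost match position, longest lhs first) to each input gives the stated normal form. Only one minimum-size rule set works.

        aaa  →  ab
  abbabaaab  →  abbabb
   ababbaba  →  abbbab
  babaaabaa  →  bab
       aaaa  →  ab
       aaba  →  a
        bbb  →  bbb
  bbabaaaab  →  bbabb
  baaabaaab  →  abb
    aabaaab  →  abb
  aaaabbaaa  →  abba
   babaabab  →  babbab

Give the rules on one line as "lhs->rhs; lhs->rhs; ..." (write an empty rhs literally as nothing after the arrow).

aaa->ab; aab->; aba->ab; baa->

  | aaa => ab
  | abbabaaab => abbabaab => abbabab => abbabb
  | ababbaba => abbbaba => abbbab
  | babaaabaa => babaabaa => bababaa => babbaa => bab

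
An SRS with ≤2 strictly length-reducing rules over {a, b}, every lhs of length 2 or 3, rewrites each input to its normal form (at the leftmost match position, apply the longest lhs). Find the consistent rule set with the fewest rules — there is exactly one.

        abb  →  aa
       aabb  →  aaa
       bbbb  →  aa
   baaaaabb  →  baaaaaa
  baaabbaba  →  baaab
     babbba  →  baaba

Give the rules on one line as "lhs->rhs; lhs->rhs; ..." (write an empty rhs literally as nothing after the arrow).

  | abb => aa
  | aabb => aaa
  | bbbb => abb => aa
  | baaaaabb => baaaaaa

bb->a; bba->b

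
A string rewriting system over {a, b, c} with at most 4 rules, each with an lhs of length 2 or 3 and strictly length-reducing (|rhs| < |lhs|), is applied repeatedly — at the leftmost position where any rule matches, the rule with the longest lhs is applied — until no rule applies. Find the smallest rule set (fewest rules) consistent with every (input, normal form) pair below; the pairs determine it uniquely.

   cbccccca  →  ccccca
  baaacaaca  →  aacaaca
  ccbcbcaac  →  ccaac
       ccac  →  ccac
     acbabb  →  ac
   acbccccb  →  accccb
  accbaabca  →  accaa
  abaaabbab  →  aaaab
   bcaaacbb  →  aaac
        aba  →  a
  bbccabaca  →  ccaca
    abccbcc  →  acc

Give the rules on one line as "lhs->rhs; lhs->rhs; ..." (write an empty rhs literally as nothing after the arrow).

  | cbccccca => ccccca
  | baaacaaca => aacaaca
  | ccbcbcaac => ccbcaac => ccaac
  | ccac

ba->; bb->; bc->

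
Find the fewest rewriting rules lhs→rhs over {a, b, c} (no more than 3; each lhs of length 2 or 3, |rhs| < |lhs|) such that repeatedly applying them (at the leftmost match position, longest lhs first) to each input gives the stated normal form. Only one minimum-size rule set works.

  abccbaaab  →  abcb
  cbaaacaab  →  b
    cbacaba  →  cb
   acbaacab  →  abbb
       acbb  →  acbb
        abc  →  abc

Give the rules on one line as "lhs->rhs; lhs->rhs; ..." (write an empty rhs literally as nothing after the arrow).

ba->; ca->b

  | abccbaaab => abccaab => abcbab => abcb
  | cbaaacaab => caacaab => bacaab => caab => bab => b
  | cbacaba => ccaba => cbba => cb
  | acbaacab => acacab => abcab => abbb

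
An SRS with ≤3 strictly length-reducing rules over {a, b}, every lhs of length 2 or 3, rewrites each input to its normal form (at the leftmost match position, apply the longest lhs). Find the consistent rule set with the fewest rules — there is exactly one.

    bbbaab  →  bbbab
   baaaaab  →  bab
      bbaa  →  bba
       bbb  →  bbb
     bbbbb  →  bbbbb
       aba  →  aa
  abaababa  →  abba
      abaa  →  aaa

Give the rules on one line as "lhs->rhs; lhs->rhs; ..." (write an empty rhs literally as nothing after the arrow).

  | bbbaab => bbbab
  | baaaaab => baaaab => baaab => baab => bab
  | bbaa => bba
  | bbb

aab->bb; aba->aa; baa->ba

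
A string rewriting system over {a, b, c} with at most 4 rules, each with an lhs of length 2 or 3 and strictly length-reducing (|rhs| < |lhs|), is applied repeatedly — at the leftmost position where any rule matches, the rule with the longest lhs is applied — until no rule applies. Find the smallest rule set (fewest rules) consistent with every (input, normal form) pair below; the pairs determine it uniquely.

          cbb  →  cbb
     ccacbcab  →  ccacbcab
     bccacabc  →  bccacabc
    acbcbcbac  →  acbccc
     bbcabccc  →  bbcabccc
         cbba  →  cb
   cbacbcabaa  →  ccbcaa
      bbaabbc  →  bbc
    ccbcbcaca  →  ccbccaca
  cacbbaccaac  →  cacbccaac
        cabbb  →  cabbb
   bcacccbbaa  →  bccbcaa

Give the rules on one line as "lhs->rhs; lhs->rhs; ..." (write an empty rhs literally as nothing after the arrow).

  | cbb
  | ccacbcab
  | bccacabc
  | acbcbcbac => acbccbac => acbccc

acc->cb; ba->; bcb->bc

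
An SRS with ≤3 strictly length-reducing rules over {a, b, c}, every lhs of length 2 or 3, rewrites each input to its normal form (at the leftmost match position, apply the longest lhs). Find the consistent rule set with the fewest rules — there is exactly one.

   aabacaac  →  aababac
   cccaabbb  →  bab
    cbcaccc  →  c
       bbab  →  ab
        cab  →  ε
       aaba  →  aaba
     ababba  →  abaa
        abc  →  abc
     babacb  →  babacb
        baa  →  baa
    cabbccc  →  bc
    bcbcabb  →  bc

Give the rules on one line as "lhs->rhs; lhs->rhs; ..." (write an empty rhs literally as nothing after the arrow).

  | aabacaac => aababac
  | cccaabbb => ccaabbb => caabbb => babbb => bab
  | cbcaccc => cbbccc => cccc => ccc => cc => c
  | bbab => ab

bb->; ca->b; cc->c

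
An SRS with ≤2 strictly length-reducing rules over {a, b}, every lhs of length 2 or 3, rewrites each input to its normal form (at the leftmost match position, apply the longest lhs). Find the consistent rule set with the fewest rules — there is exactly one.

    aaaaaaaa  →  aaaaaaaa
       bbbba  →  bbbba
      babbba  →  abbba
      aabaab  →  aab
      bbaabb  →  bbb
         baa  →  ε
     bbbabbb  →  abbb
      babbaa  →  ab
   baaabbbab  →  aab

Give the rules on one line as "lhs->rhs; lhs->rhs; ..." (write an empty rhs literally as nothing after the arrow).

  | aaaaaaaa
  | bbbba
  | babbba => abbba
  | aabaab => aab

baa->; bab->ab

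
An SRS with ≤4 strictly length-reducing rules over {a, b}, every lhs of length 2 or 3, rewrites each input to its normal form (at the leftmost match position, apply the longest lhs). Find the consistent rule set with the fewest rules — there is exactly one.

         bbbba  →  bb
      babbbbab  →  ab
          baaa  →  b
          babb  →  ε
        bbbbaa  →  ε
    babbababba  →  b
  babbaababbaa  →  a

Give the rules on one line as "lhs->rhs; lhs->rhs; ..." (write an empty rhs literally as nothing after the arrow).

aa->b; ba->; bab->ba; bba->

  | bbbba => bb
  | babbbbab => babbbab => babbab => babab => baab => ab
  | baaa => aa => b
  | babb => bab => ba => ε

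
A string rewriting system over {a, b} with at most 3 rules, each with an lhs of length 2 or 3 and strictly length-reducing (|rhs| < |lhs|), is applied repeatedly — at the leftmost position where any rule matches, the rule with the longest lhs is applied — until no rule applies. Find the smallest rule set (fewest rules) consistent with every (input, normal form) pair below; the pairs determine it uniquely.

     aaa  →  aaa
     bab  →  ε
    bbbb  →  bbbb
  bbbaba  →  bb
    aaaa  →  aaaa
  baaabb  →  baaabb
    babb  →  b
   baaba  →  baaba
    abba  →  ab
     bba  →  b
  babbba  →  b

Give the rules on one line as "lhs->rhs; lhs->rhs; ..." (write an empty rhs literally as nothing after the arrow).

bab->; bba->b

  | aaa
  | bab => ε
  | bbbb
  | bbbaba => bbba => bb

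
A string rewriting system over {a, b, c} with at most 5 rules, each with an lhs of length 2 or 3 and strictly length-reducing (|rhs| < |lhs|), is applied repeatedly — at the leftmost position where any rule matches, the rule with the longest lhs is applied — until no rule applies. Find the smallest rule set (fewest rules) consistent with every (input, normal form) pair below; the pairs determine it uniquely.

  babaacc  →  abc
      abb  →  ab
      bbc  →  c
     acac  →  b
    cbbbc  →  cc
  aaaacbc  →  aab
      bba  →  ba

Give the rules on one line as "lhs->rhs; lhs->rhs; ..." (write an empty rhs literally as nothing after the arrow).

ac->b; bab->; bb->b; bbc->c

  | babaacc => aacc => abc
  | abb => ab
  | bbc => c
  | acac => bac => bb => b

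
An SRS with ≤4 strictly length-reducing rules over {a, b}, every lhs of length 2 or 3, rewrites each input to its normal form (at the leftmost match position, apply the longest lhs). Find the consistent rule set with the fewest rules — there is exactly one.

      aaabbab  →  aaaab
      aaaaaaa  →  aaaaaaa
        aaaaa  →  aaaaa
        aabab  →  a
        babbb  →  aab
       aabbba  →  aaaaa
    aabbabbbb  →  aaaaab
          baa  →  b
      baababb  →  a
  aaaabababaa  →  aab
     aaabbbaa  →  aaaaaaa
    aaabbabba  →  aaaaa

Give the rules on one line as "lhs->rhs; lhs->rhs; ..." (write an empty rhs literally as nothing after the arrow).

  | aaabbab => aaaab
  | aaaaaaa
  | aaaaa
  | aabab => abb => a

aba->b; ba->b; bb->; bbb->aa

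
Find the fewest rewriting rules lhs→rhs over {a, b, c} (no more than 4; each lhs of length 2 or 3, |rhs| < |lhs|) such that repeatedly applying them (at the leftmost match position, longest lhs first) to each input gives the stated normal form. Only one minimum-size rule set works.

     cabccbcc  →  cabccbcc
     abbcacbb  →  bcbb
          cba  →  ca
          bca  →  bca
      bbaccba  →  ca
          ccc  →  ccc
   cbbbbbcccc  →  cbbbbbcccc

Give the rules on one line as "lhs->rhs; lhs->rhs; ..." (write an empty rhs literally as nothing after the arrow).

abb->b; ac->; ba->a

  | cabccbcc
  | abbcacbb => bcacbb => bcbb
  | cba => ca
  | bca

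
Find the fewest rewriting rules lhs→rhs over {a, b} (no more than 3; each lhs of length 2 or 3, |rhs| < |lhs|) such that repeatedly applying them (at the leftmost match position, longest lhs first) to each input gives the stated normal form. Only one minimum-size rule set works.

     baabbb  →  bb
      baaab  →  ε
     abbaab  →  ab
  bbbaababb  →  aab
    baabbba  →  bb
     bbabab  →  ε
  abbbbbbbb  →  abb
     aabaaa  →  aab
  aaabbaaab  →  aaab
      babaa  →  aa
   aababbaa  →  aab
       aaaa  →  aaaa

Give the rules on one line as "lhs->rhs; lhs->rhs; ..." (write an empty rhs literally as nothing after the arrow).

  | baabbb => babbb => bb
  | baaab => baab => bab => ε
  | abbaab => abbab => ab
  | bbbaababb => aababb => aab

ba->b; bab->; bbb->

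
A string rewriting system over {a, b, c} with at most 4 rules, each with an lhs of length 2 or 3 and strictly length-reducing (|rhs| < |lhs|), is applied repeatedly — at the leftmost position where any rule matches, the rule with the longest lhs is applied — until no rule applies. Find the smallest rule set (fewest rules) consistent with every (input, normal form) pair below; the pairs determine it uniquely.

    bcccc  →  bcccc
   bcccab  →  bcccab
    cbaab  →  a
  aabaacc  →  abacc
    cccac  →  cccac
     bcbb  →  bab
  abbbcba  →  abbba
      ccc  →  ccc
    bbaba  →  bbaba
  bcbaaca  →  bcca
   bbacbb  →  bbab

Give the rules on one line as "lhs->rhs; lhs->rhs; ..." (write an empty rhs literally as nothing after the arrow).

aa->a; aaa->c; cb->a

  | bcccc
  | bcccab
  | cbaab => aaab => cb => a
  | aabaacc => abaacc => abacc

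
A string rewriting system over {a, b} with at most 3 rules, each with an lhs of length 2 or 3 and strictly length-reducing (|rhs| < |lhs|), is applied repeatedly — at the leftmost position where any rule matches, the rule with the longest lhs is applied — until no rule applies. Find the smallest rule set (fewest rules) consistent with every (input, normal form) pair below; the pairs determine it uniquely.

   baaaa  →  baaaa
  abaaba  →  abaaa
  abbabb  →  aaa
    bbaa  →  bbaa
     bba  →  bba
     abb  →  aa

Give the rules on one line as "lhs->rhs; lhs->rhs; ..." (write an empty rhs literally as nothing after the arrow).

  | baaaa
  | abaaba => abaaa
  | abbabb => aaabb => aaab => aaa
  | bbaa

aab->aa; abb->aa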